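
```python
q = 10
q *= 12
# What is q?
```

Trace:
`q = 10` → q = 10
`q *= 12` → q = 120
So q = 120

Answer: 120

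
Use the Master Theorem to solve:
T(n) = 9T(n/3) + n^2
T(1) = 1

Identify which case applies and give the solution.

a=9, b=3, f(n)=n^2. log_3(9) = 2. Since c=2 = 2, Case 2 applies: T(n) = Θ(n^log_b(a) · log n) = O(n^2 log n).

Answer: O(n^2 log n) - Case 2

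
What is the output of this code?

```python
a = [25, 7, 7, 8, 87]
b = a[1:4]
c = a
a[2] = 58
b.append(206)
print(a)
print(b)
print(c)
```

Key concept: slice vs alias.
Step by step:
`a = [25, 7, 7, 8, 87]` → a = [25, 7, 7, 8, 87]
`b = a[1:4]` → b = [7, 7, 8]
`c = a` → c = [25, 7, 7, 8, 87] (same object as a)
`a[2] = 58` → a = [25, 7, 58, 8, 87] (same object as c); c = [25, 7, 58, 8, 87] (same object as a)
`b.append(206)` → b = [7, 7, 8, 206]
`print(a)` → prints [25, 7, 58, 8, 87]
`print(b)` → prints [7, 7, 8, 206]
`print(c)` → prints [25, 7, 58, 8, 87]

Answer:
[25, 7, 58, 8, 87]
[7, 7, 8, 206]
[25, 7, 58, 8, 87]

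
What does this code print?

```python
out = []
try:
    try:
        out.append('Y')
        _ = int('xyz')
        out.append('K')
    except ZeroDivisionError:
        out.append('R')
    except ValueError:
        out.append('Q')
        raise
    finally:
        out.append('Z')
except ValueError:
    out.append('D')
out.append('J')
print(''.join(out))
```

Execution trace: 'Y' (inner try body) → 'Q' (inner except ValueError) → 'Z' (inner finally) → 'D' (outer except ValueError) → 'J' (after the try/except). Output: YQZDJ

Answer: YQZDJ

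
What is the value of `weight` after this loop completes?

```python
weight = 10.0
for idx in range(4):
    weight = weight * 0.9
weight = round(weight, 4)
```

Exponential decay: 10.0 * 0.9^4
`weight` takes the values: 10.0 → 9.0 → 8.1 → 7.29 → 6.561

Answer: 6.561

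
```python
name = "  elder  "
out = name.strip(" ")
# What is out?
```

Trace:
`name = "  elder  "` → name = '  elder  '
`out = name.strip(" ")` → out = 'elder'
So out = 'elder'

Answer: 'elder'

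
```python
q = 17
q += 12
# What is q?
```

Trace:
`q = 17` → q = 17
`q += 12` → q = 29
So q = 29

Answer: 29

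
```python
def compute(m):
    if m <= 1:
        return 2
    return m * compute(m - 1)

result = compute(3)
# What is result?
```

compute(3) = 3 * 2 * 2 = 12

Answer: 12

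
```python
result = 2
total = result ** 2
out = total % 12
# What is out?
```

Trace:
`result = 2` → result = 2
`total = result ** 2` → total = 4
`out = total % 12` → out = 4
So out = 4

Answer: 4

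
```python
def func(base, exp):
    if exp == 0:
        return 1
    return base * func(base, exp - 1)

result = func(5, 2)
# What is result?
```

func(5, 2) = 5 * 5 = 25

Answer: 25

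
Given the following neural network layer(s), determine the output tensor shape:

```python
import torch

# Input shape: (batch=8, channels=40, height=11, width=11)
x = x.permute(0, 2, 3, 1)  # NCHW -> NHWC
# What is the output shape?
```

Input: (8, 40, 11, 11) -> Output: (8, 11, 11, 40)

Answer: (8, 11, 11, 40)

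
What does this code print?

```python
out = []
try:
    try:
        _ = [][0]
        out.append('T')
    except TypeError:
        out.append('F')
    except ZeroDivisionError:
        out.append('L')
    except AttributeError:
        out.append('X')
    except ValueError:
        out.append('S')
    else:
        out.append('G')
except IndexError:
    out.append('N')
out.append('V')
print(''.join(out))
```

Execution trace: 'N' (outer except IndexError) → 'V' (after the try/except). Output: NV

Answer: NV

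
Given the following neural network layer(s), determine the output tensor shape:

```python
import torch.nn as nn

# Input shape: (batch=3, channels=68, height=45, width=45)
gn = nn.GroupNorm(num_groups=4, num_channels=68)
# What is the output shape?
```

Input: (3, 68, 45, 45) -> Output: (3, 68, 45, 45)

Answer: (3, 68, 45, 45)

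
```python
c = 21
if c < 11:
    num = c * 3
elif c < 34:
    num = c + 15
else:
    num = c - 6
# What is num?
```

Trace:
`c = 21` → c = 21
`if c < 11: ...` → c < 11 is False, c < 34 is True → num = 36
So num = 36

Answer: 36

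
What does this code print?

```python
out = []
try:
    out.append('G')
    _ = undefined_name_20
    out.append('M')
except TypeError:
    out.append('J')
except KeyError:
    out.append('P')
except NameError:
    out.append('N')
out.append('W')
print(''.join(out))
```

Execution trace: 'G' (try body) → 'N' (except NameError) → 'W' (after the try/except). Output: GNW

Answer: GNW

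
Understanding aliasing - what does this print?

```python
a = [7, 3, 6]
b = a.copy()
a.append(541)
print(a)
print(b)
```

Key concept: list.copy() creates independent copy.
Step by step:
`a = [7, 3, 6]` → a = [7, 3, 6]
`b = a.copy()` → b = [7, 3, 6]
`a.append(541)` → a = [7, 3, 6, 541]
`print(a)` → prints [7, 3, 6, 541]
`print(b)` → prints [7, 3, 6]

Answer:
[7, 3, 6, 541]
[7, 3, 6]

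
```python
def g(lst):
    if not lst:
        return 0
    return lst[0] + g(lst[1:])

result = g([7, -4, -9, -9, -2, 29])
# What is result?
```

7 + (-4) + (-9) + (-9) + (-2) + 29 + 0 = 12

Answer: 12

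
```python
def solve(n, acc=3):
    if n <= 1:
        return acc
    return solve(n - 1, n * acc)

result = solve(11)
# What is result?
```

Accumulator trace (n, acc): (11, 3) -> (10, 33) -> (9, 330) -> (8, 2970) -> (7, 23760) -> (6, 166320) -> (5, 997920) -> (4, 4989600) -> (3, 19958400) -> (2, 59875200) -> (1, 119750400) -> return 119750400

Answer: 119750400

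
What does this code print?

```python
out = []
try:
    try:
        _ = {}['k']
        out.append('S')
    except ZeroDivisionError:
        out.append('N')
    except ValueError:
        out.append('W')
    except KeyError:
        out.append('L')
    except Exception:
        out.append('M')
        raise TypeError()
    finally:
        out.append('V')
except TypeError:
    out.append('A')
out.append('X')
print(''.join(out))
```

Execution trace: 'L' (inner except KeyError) → 'V' (inner finally) → 'X' (after the try/except). Output: LVX

Answer: LVX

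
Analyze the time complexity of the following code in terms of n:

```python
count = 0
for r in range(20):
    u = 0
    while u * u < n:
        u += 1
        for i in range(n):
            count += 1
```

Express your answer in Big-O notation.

Each loop level contributes: 1 × √n × n. Multiplying the contributions gives O(n√n).

Answer: O(n√n)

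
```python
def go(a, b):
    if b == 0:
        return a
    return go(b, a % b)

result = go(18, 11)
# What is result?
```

go(18, 11) -> go(11, 7) -> go(7, 4) -> go(4, 3) -> go(3, 1) -> go(1, 0) -> 1

Answer: 1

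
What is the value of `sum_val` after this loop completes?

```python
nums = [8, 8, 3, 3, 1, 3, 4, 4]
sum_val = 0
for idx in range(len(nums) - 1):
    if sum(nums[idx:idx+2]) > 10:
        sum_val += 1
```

Count windows with sum > 10
`sum_val` takes the values: 0 → 1 → 2

Answer: 2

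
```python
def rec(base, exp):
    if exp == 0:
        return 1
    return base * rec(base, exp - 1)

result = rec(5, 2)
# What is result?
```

rec(5, 2) = 5 * 5 = 25

Answer: 25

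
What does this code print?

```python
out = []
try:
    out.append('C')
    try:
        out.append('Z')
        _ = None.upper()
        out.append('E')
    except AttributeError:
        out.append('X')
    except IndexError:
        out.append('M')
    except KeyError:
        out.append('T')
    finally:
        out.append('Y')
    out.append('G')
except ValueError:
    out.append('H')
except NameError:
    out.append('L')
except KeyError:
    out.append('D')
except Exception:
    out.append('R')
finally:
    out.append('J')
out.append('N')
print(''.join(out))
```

Execution trace: 'C' (try body) → 'Z' (inner try body) → 'X' (inner except AttributeError) → 'Y' (inner finally) → 'G' (try body, no exception) → 'J' (finally) → 'N' (after the try/except). Output: CZXYGJN

Answer: CZXYGJN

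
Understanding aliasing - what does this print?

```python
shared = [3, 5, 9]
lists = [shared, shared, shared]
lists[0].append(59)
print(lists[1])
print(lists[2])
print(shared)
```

Key concept: list of same reference.
Step by step:
`shared = [3, 5, 9]` → shared = [3, 5, 9]
`lists = [shared, shared, shared]` → lists = [[3, 5, 9], [3, 5, 9], [3, 5, 9]]
`lists[0].append(59)` → shared = [3, 5, 9, 59]; lists = [[3, 5, 9, 59], [3, 5, 9, 59], [3, 5, 9, 59]]
`print(lists[1])` → prints [3, 5, 9, 59]
`print(lists[2])` → prints [3, 5, 9, 59]
`print(shared)` → prints [3, 5, 9, 59]

Answer:
[3, 5, 9, 59]
[3, 5, 9, 59]
[3, 5, 9, 59]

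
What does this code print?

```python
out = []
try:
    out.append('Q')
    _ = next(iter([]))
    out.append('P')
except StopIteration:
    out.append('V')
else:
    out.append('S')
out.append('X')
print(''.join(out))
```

Execution trace: 'Q' (try body) → 'V' (except StopIteration) → 'X' (after the try/except). Output: QVX

Answer: QVX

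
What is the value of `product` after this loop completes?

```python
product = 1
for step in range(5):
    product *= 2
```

2^5 = 32
`product` takes the values: 1 → 2 → 4 → 8 → 16 → 32

Answer: 32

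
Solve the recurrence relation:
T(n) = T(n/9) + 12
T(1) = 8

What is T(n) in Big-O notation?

Each step divides n by 9 and adds 12. After log_9(n) steps we reach T(1)=8. So T(n) = 12·log_9(n) + 8 = O(log n).

Answer: O(log n)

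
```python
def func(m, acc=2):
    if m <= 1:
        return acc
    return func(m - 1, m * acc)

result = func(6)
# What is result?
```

Accumulator trace (n, acc): (6, 2) -> (5, 12) -> (4, 60) -> (3, 240) -> (2, 720) -> (1, 1440) -> return 1440

Answer: 1440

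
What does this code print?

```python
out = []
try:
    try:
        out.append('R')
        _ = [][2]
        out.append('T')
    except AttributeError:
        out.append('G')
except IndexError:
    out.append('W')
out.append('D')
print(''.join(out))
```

Execution trace: 'R' (inner try body) → 'W' (outer except IndexError) → 'D' (after the try/except). Output: RWD

Answer: RWD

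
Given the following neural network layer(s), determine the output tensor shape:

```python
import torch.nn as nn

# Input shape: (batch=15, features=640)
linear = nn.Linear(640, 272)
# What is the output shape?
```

Input: (15, 640) -> Output: (15, 272)

Answer: (15, 272)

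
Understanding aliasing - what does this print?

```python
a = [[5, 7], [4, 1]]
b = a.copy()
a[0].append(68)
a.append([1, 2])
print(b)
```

Key concept: shallow copy with nested lists.
Step by step:
`a = [[5, 7], [4, 1]]` → a = [[5, 7], [4, 1]]
`b = a.copy()` → b = [[5, 7], [4, 1]]
`a[0].append(68)` → a = [[5, 7, 68], [4, 1]]; b = [[5, 7, 68], [4, 1]]
`a.append([1, 2])` → a = [[5, 7, 68], [4, 1], [1, 2]]
`print(b)` → prints [[5, 7, 68], [4, 1]]

Answer: [[5, 7, 68], [4, 1]]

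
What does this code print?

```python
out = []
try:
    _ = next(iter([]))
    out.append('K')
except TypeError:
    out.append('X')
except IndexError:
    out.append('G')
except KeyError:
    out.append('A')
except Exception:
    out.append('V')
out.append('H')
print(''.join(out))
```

Execution trace: 'V' (except Exception) → 'H' (after the try/except). Output: VH

Answer: VH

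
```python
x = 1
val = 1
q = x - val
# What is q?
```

Trace:
`x = 1` → x = 1
`val = 1` → val = 1
`q = x - val` → q = 0
So q = 0

Answer: 0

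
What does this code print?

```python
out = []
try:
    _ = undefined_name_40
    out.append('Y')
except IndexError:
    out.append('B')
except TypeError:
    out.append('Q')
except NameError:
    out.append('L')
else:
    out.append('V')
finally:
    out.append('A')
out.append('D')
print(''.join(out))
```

Execution trace: 'L' (except NameError) → 'A' (finally) → 'D' (after the try/except). Output: LAD

Answer: LAD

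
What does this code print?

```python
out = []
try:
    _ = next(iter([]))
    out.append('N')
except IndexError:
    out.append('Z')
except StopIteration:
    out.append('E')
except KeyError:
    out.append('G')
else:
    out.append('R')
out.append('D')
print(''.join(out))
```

Execution trace: 'E' (except StopIteration) → 'D' (after the try/except). Output: ED

Answer: ED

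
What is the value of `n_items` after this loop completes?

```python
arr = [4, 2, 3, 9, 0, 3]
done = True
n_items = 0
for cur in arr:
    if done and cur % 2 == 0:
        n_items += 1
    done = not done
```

Count even values at even positions
`n_items` takes the values: 0 → 1 → 2

Answer: 2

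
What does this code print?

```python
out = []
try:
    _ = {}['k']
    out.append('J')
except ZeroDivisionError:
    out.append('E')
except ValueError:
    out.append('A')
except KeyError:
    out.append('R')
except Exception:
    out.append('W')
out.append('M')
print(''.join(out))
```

Execution trace: 'R' (except KeyError) → 'M' (after the try/except). Output: RM

Answer: RM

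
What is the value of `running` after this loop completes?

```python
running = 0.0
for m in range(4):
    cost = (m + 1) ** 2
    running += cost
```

Sum of squared losses 1² + 2² + ... + 4²
`running` takes the values: 0.0 → 1.0 → 5.0 → 14.0 → 30.0

Answer: 30.0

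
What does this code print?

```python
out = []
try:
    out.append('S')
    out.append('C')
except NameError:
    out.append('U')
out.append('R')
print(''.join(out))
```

Execution trace: 'S' (try body) → 'C' (try body, no exception) → 'R' (after the try/except). Output: SCR

Answer: SCR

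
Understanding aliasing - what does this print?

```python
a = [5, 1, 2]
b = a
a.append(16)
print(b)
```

Key concept: basic list aliasing.
Step by step:
`a = [5, 1, 2]` → a = [5, 1, 2]
`b = a` → b = [5, 1, 2] (same object as a)
`a.append(16)` → a = [5, 1, 2, 16] (same object as b); b = [5, 1, 2, 16] (same object as a)
`print(b)` → prints [5, 1, 2, 16]

Answer: [5, 1, 2, 16]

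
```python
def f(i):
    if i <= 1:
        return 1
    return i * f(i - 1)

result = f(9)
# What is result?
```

f(9) = 9 * 8 * 7 * 6 * 5 * 4 * 3 * 2 * 1 = 362880

Answer: 362880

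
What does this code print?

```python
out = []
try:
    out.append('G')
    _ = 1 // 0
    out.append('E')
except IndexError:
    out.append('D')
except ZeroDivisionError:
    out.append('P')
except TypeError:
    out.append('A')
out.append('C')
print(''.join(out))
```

Execution trace: 'G' (try body) → 'P' (except ZeroDivisionError) → 'C' (after the try/except). Output: GPC

Answer: GPC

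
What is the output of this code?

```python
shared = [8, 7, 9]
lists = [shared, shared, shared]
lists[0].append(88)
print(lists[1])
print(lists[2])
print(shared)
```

Key concept: list of same reference.
Step by step:
`shared = [8, 7, 9]` → shared = [8, 7, 9]
`lists = [shared, shared, shared]` → lists = [[8, 7, 9], [8, 7, 9], [8, 7, 9]]
`lists[0].append(88)` → shared = [8, 7, 9, 88]; lists = [[8, 7, 9, 88], [8, 7, 9, 88], [8, 7, 9, 88]]
`print(lists[1])` → prints [8, 7, 9, 88]
`print(lists[2])` → prints [8, 7, 9, 88]
`print(shared)` → prints [8, 7, 9, 88]

Answer:
[8, 7, 9, 88]
[8, 7, 9, 88]
[8, 7, 9, 88]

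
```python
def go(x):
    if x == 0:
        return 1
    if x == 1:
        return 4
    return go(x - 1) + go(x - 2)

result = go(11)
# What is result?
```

Build up from base cases: go(0)=1, go(1)=4, go(2)=5, go(3)=9, go(4)=14, go(5)=23, go(6)=37, ..., go(11)=411

Answer: 411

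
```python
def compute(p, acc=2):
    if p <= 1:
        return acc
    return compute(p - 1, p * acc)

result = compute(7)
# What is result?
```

Accumulator trace (n, acc): (7, 2) -> (6, 14) -> (5, 84) -> (4, 420) -> (3, 1680) -> (2, 5040) -> (1, 10080) -> return 10080

Answer: 10080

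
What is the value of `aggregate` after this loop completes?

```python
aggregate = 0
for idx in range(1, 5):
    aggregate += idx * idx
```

Sum of squares 1² to 4² = 30
`aggregate` takes the values: 0 → 1 → 5 → 14 → 30

Answer: 30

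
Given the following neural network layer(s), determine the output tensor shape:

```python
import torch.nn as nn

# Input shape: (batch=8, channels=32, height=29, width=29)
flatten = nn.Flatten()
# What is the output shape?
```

Input: (8, 32, 29, 29) -> Output: (8, 26912)

Answer: (8, 26912)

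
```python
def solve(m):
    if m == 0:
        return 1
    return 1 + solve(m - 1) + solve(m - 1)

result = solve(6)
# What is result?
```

solve(m) = 1 + 2·solve(m-1), solve(0)=1. Closed form: (1+1)·2^6 - 1 = 127.

Answer: 127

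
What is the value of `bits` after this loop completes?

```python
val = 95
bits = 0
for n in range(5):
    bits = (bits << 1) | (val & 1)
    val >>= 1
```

Reverse lowest 5 bits of 95
`bits` takes the values: 0 → 1 → 3 → 7 → 15 → 31

Answer: 31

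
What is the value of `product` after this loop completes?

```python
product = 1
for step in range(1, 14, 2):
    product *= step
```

Product of 1, 3, 5, ... up to 13
`product` takes the values: 1 → 3 → 15 → 105 → 945 → 10395 → 135135

Answer: 135135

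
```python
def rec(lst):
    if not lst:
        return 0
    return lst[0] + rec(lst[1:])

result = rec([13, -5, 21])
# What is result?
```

13 + (-5) + 21 + 0 = 29

Answer: 29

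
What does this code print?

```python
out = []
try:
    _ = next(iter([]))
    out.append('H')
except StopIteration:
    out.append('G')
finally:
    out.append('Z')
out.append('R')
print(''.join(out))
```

Execution trace: 'G' (except StopIteration) → 'Z' (finally) → 'R' (after the try/except). Output: GZR

Answer: GZR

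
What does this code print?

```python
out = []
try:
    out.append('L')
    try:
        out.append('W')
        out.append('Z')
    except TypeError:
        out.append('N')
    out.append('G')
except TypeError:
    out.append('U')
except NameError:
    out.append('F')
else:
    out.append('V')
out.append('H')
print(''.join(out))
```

Execution trace: 'L' (try body) → 'W' (inner try body) → 'Z' (inner try body, no exception) → 'G' (try body, no exception) → 'V' (else) → 'H' (after the try/except). Output: LWZGVH

Answer: LWZGVH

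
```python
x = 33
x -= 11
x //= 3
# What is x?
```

Trace:
`x = 33` → x = 33
`x -= 11` → x = 22
`x //= 3` → x = 7
So x = 7

Answer: 7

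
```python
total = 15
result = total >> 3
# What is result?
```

Trace:
`total = 15` → total = 15
`result = total >> 3` → result = 1
So result = 1

Answer: 1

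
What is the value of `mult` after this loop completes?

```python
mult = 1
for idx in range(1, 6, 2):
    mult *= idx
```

Product of 1, 3, 5, ... up to 5
`mult` takes the values: 1 → 3 → 15

Answer: 15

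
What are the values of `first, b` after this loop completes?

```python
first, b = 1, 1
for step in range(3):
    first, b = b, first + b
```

Fibonacci: after 3 iterations
`first, b` takes the values: (1, 1) → (1, 2) → (2, 3) → (3, 5)

Answer: 3, 5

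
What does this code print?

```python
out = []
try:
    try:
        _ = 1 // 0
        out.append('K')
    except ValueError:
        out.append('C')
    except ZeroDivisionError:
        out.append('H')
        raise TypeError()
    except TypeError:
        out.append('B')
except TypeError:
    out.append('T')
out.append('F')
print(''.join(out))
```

Execution trace: 'H' (except ZeroDivisionError) → 'T' (outer except TypeError) → 'F' (after the try/except). Output: HTF

Answer: HTF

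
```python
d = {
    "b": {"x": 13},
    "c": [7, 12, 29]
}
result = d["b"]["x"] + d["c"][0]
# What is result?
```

Trace:
`d = { ...` → d = {'b': {'x': 13}, 'c': [7, 12, 29]}
`result = d["b"]["x"] + d["c"][0]` → result = 20
So result = 20

Answer: 20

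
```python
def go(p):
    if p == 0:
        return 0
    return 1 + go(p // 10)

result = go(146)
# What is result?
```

Count of digits of 146: 3

Answer: 3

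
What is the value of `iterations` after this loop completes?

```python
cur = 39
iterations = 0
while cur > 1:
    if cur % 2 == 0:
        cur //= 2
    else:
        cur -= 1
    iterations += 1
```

Steps to reduce 39 to 1
`iterations` takes the values: 0 → 1 → 2 → 3 → 4 → 5 → 6 → 7 → 8

Answer: 8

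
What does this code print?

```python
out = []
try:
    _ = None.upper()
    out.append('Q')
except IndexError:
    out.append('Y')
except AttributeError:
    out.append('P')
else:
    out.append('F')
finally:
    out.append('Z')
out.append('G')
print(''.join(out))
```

Execution trace: 'P' (except AttributeError) → 'Z' (finally) → 'G' (after the try/except). Output: PZG

Answer: PZG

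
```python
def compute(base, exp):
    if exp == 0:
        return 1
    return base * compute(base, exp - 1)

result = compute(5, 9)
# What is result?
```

compute(5, 9) = 5 * 5 * 5 * 5 * 5 * 5 * 5 * 5 * 5 = 1953125

Answer: 1953125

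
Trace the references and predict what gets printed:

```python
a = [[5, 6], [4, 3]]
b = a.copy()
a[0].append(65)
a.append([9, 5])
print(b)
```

Key concept: shallow copy with nested lists.
Step by step:
`a = [[5, 6], [4, 3]]` → a = [[5, 6], [4, 3]]
`b = a.copy()` → b = [[5, 6], [4, 3]]
`a[0].append(65)` → a = [[5, 6, 65], [4, 3]]; b = [[5, 6, 65], [4, 3]]
`a.append([9, 5])` → a = [[5, 6, 65], [4, 3], [9, 5]]
`print(b)` → prints [[5, 6, 65], [4, 3]]

Answer: [[5, 6, 65], [4, 3]]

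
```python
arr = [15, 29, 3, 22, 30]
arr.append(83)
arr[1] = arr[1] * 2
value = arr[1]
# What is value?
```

Trace:
`arr = [15, 29, 3, 22, 30]` → arr = [15, 29, 3, 22, 30]
`arr.append(83)` → arr = [15, 29, 3, 22, 30, 83]
`arr[1] = arr[1] * 2` → arr = [15, 58, 3, 22, 30, 83]
`value = arr[1]` → value = 58
So value = 58

Answer: 58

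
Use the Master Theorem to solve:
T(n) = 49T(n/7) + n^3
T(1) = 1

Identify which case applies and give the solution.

a=49, b=7, f(n)=n^3. log_7(49) = 2. Since c=3 > 2 and the regularity condition holds (49(n/7)^3 = (49/7^3)n^3 with 49/7^3 < 1), Case 3 applies: T(n) = Θ(f(n)) = O(n^3).

Answer: O(n^3) - Case 3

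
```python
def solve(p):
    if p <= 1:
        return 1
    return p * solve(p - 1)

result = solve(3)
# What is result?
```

solve(3) = 3 * 2 * 1 = 6

Answer: 6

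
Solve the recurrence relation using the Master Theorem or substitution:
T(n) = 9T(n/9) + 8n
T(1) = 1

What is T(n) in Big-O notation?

By Master Theorem: a=9, b=9, f(n)=8n. Since log_9(9) = 1 and f(n) = Θ(n^1), Case 2 applies. T(n) = O(n log n).

Answer: O(n log n)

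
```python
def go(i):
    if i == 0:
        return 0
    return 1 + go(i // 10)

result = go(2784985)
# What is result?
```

Count of digits of 2784985: 7

Answer: 7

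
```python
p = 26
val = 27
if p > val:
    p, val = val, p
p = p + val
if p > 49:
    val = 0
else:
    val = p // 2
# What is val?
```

Trace:
`p = 26` → p = 26
`val = 27` → val = 27
`if p > val: ...` → p > val is False → no variable changes
`p = p + val` → p = 53
`if p > 49: ...` → p > 49 is True → val = 0
So val = 0

Answer: 0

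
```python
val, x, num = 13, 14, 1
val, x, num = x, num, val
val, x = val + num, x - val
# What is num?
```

Trace:
`val, x, num = 13, 14, 1` → val = 13; x = 14; num = 1
`val, x, num = x, num, val` → val = 14; x = 1; num = 13
`val, x = val + num, x - val` → val = 27; x = -13
So num = 13

Answer: 13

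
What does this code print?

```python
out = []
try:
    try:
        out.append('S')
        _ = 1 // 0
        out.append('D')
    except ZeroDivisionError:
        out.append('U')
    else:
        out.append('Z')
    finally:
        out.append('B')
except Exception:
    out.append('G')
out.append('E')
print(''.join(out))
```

Execution trace: 'S' (inner try body) → 'U' (inner except ZeroDivisionError) → 'B' (inner finally) → 'E' (after the try/except). Output: SUBE

Answer: SUBE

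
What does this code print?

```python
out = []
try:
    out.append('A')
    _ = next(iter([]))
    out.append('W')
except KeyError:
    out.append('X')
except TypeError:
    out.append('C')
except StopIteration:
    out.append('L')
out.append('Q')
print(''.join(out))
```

Execution trace: 'A' (try body) → 'L' (except StopIteration) → 'Q' (after the try/except). Output: ALQ

Answer: ALQ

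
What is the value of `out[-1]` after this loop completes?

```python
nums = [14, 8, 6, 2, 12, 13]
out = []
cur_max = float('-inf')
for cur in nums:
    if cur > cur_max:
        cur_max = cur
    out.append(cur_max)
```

Running max ends at 14
`out` takes the values: [] → [14] → [14, 14] → [14, 14, 14] → [14, 14, 14, 14] → [14, 14, 14, 14, 14] → [14, 14, 14, 14, 14, 14]
So `out[-1]` = 14

Answer: 14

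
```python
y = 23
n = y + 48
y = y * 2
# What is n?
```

Trace:
`y = 23` → y = 23
`n = y + 48` → n = 71
`y = y * 2` → y = 46
So n = 71

Answer: 71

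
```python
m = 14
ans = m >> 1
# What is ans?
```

Trace:
`m = 14` → m = 14
`ans = m >> 1` → ans = 7
So ans = 7

Answer: 7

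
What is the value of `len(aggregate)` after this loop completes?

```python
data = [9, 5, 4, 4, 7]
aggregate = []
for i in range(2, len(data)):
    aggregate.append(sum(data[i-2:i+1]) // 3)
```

Number of 3-element averages
`aggregate` takes the values: [] → [6] → [6, 4] → [6, 4, 5]
So `len(aggregate)` = 3

Answer: 3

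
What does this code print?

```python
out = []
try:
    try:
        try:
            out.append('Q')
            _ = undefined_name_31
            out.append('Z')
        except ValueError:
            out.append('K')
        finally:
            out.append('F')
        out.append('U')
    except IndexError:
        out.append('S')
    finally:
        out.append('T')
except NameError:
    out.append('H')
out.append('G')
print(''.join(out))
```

Execution trace: 'Q' (inner try body) → 'F' (inner finally) → 'T' (finally) → 'H' (outer except NameError) → 'G' (after the try/except). Output: QFTHG

Answer: QFTHG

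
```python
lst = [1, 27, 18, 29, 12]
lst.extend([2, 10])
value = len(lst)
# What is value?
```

Trace:
`lst = [1, 27, 18, 29, 12]` → lst = [1, 27, 18, 29, 12]
`lst.extend([2, 10])` → lst = [1, 27, 18, 29, 12, 2, 10]
`value = len(lst)` → value = 7
So value = 7

Answer: 7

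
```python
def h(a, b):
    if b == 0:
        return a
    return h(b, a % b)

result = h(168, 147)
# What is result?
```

h(168, 147) -> h(147, 21) -> h(21, 0) -> 21

Answer: 21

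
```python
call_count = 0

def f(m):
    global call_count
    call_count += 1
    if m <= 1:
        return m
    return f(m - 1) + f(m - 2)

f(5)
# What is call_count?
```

Calls(m) = 1 + Calls(m-1) + Calls(m-2); Calls(0)=Calls(1)=1. For m=5 this gives 15.

Answer: 15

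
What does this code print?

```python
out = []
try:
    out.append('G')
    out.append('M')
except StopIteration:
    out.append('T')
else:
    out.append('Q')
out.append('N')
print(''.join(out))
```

Execution trace: 'G' (try body) → 'M' (try body, no exception) → 'Q' (else) → 'N' (after the try/except). Output: GMQN

Answer: GMQN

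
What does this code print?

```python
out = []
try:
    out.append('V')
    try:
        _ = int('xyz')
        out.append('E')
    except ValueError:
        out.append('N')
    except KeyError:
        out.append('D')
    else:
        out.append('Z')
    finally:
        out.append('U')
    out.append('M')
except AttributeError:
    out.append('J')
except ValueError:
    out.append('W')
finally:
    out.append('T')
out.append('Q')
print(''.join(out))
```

Execution trace: 'V' (try body) → 'N' (inner except ValueError) → 'U' (inner finally) → 'M' (try body, no exception) → 'T' (finally) → 'Q' (after the try/except). Output: VNUMTQ

Answer: VNUMTQ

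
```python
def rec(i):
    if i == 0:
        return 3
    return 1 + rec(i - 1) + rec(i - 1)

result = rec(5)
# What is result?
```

rec(i) = 1 + 2·rec(i-1), rec(0)=3. Closed form: (3+1)·2^5 - 1 = 127.

Answer: 127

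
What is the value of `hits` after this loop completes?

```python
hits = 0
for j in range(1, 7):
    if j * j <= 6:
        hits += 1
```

Count numbers where j² ≤ 6
`hits` takes the values: 0 → 1 → 2

Answer: 2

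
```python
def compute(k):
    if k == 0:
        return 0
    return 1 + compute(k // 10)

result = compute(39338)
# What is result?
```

Count of digits of 39338: 5

Answer: 5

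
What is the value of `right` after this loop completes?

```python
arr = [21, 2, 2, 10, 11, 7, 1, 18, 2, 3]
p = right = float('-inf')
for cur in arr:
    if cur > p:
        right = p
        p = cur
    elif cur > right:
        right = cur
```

Second largest (with repeats) in [21, 2, 2, 10, 11, 7, 1, 18, 2, 3]
`right` takes the values: -inf → 2 → 10 → 11 → 18

Answer: 18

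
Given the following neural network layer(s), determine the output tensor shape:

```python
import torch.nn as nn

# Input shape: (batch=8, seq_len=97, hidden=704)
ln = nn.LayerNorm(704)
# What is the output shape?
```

Input: (8, 97, 704) -> Output: (8, 97, 704)

Answer: (8, 97, 704)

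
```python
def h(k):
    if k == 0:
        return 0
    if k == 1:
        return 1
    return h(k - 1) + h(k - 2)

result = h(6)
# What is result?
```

Build up from base cases: h(0)=0, h(1)=1, h(2)=1, h(3)=2, h(4)=3, h(5)=5, h(6)=8

Answer: 8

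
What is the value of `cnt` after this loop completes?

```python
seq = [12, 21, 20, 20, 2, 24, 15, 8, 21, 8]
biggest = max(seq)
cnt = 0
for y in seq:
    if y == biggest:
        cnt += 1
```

Count of max value 24 in [12, 21, 20, 20, 2, 24, 15, 8, 21, 8]
`cnt` takes the values: 0 → 1

Answer: 1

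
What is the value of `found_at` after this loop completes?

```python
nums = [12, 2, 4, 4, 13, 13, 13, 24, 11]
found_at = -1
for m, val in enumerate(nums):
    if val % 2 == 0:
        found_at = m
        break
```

First even number index in [12, 2, 4, 4, 13, 13, 13, 24, 11]
`found_at` takes the values: -1 → 0

Answer: 0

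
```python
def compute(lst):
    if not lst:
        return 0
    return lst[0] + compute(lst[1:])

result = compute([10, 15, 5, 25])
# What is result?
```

10 + 15 + 5 + 25 + 0 = 55

Answer: 55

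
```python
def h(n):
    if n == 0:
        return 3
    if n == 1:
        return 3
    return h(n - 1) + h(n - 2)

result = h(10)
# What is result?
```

Build up from base cases: h(0)=3, h(1)=3, h(2)=6, h(3)=9, h(4)=15, h(5)=24, h(6)=39, ..., h(10)=267

Answer: 267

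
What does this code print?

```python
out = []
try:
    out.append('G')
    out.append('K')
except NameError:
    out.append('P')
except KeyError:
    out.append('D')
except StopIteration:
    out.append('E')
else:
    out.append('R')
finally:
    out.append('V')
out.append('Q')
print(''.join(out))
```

Execution trace: 'G' (try body) → 'K' (try body, no exception) → 'R' (else) → 'V' (finally) → 'Q' (after the try/except). Output: GKRVQ

Answer: GKRVQ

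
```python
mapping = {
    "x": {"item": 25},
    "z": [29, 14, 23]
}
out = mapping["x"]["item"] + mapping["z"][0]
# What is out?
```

Trace:
`mapping = { ...` → mapping = {'x': {'item': 25}, 'z': [29, 14, 23]}
`out = mapping["x"]["item"] + mapping["z"][0]` → out = 54
So out = 54

Answer: 54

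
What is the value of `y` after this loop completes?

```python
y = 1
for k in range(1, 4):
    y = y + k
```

Start at 1, add 1 through 3
`y` takes the values: 1 → 2 → 4 → 7

Answer: 7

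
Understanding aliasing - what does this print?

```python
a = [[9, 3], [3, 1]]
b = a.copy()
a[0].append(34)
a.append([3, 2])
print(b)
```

Key concept: shallow copy with nested lists.
Step by step:
`a = [[9, 3], [3, 1]]` → a = [[9, 3], [3, 1]]
`b = a.copy()` → b = [[9, 3], [3, 1]]
`a[0].append(34)` → a = [[9, 3, 34], [3, 1]]; b = [[9, 3, 34], [3, 1]]
`a.append([3, 2])` → a = [[9, 3, 34], [3, 1], [3, 2]]
`print(b)` → prints [[9, 3, 34], [3, 1]]

Answer: [[9, 3, 34], [3, 1]]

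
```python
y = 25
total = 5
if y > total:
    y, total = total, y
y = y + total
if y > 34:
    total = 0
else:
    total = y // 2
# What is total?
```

Trace:
`y = 25` → y = 25
`total = 5` → total = 5
`if y > total: ...` → y > total is True → y = 5; total = 25
`y = y + total` → y = 30
`if y > 34: ...` → y > 34 is False, take else branch → total = 15
So total = 15

Answer: 15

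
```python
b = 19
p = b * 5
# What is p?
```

Trace:
`b = 19` → b = 19
`p = b * 5` → p = 95
So p = 95

Answer: 95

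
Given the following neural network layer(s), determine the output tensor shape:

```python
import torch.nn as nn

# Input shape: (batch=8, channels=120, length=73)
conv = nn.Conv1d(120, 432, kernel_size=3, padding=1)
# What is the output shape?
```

Input: (8, 120, 73) -> Output: (8, 432, 73)

Answer: (8, 432, 73)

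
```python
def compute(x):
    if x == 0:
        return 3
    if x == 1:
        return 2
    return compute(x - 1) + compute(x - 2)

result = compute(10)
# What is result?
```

Build up from base cases: compute(0)=3, compute(1)=2, compute(2)=5, compute(3)=7, compute(4)=12, compute(5)=19, compute(6)=31, ..., compute(10)=212

Answer: 212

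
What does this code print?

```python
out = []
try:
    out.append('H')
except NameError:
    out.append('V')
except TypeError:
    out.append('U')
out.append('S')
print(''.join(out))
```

Execution trace: 'H' (try body, no exception) → 'S' (after the try/except). Output: HS

Answer: HS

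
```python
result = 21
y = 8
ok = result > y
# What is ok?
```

Trace:
`result = 21` → result = 21
`y = 8` → y = 8
`ok = result > y` → ok = True
So ok = True

Answer: True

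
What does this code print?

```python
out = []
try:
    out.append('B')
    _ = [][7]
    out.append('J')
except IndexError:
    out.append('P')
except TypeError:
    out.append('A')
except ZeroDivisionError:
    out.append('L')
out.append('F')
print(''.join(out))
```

Execution trace: 'B' (try body) → 'P' (except IndexError) → 'F' (after the try/except). Output: BPF

Answer: BPF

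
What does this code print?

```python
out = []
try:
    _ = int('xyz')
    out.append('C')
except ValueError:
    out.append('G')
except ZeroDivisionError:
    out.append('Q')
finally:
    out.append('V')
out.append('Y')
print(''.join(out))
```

Execution trace: 'G' (except ValueError) → 'V' (finally) → 'Y' (after the try/except). Output: GVY

Answer: GVY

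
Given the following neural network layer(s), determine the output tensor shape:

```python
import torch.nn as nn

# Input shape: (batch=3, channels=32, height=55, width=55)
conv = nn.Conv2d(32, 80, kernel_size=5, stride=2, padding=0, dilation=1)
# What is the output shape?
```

Input: (3, 32, 55, 55) -> Output: (3, 80, 26, 26)

Answer: (3, 80, 26, 26)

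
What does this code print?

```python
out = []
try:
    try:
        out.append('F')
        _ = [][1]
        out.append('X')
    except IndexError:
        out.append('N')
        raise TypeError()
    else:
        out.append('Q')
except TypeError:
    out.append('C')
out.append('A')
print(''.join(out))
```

Execution trace: 'F' (inner try body) → 'N' (inner except IndexError) → 'C' (outer except TypeError) → 'A' (after the try/except). Output: FNCA

Answer: FNCA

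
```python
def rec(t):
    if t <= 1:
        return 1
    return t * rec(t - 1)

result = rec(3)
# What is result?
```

rec(3) = 3 * 2 * 1 = 6

Answer: 6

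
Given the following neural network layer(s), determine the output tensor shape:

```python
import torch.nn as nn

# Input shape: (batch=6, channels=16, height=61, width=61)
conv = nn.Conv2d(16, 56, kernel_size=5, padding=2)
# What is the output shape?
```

Input: (6, 16, 61, 61) -> Output: (6, 56, 61, 61)

Answer: (6, 56, 61, 61)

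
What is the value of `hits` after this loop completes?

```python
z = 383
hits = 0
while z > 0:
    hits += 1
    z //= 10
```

Count digits by repeated division by 10
`hits` takes the values: 0 → 1 → 2 → 3

Answer: 3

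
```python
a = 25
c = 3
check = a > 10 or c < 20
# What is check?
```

Trace:
`a = 25` → a = 25
`c = 3` → c = 3
`check = a > 10 or c < 20` → check = True
So check = True

Answer: True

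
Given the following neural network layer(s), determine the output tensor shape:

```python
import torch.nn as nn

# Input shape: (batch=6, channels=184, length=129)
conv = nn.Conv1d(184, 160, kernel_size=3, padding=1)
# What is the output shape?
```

Input: (6, 184, 129) -> Output: (6, 160, 129)

Answer: (6, 160, 129)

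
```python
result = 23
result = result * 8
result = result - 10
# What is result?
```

Trace:
`result = 23` → result = 23
`result = result * 8` → result = 184
`result = result - 10` → result = 174
So result = 174

Answer: 174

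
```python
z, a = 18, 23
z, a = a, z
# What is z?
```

Trace:
`z, a = 18, 23` → z = 18; a = 23
`z, a = a, z` → z = 23; a = 18
So z = 23

Answer: 23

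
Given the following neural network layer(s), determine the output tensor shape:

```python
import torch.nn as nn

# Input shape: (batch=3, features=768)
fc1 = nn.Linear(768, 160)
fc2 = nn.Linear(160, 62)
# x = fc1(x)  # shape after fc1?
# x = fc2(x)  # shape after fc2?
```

Input: (3, 768) -> after fc1: (3, 160) -> Output: (3, 62)

Answer: (3, 62)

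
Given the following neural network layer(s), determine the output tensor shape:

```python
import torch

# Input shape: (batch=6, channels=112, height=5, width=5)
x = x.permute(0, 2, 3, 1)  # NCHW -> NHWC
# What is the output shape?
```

Input: (6, 112, 5, 5) -> Output: (6, 5, 5, 112)

Answer: (6, 5, 5, 112)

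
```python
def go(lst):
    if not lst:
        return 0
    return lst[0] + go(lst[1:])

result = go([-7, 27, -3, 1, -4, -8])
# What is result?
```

(-7) + 27 + (-3) + 1 + (-4) + (-8) + 0 = 6

Answer: 6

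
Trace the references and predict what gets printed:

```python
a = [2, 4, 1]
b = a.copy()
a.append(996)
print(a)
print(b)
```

Key concept: list.copy() creates independent copy.
Step by step:
`a = [2, 4, 1]` → a = [2, 4, 1]
`b = a.copy()` → b = [2, 4, 1]
`a.append(996)` → a = [2, 4, 1, 996]
`print(a)` → prints [2, 4, 1, 996]
`print(b)` → prints [2, 4, 1]

Answer:
[2, 4, 1, 996]
[2, 4, 1]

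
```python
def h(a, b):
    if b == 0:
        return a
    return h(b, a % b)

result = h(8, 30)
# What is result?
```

h(8, 30) -> h(30, 8) -> h(8, 6) -> h(6, 2) -> h(2, 0) -> 2

Answer: 2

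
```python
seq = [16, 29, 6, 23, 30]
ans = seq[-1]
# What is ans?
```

Trace:
`seq = [16, 29, 6, 23, 30]` → seq = [16, 29, 6, 23, 30]
`ans = seq[-1]` → ans = 30
So ans = 30

Answer: 30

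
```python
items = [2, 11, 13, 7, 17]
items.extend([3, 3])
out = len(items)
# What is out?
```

Trace:
`items = [2, 11, 13, 7, 17]` → items = [2, 11, 13, 7, 17]
`items.extend([3, 3])` → items = [2, 11, 13, 7, 17, 3, 3]
`out = len(items)` → out = 7
So out = 7

Answer: 7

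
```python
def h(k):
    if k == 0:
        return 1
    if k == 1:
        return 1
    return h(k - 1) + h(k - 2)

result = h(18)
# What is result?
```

Build up from base cases: h(0)=1, h(1)=1, h(2)=2, h(3)=3, h(4)=5, h(5)=8, h(6)=13, ..., h(18)=4181

Answer: 4181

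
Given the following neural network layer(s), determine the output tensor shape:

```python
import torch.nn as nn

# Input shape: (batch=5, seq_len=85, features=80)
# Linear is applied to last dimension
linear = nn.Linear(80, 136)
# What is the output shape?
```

Input: (5, 85, 80) -> Output: (5, 85, 136)

Answer: (5, 85, 136)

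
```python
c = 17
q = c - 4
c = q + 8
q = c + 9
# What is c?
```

Trace:
`c = 17` → c = 17
`q = c - 4` → q = 13
`c = q + 8` → c = 21
`q = c + 9` → q = 30
So c = 21

Answer: 21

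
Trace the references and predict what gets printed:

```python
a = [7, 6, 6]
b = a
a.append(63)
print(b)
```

Key concept: basic list aliasing.
Step by step:
`a = [7, 6, 6]` → a = [7, 6, 6]
`b = a` → b = [7, 6, 6] (same object as a)
`a.append(63)` → a = [7, 6, 6, 63] (same object as b); b = [7, 6, 6, 63] (same object as a)
`print(b)` → prints [7, 6, 6, 63]

Answer: [7, 6, 6, 63]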